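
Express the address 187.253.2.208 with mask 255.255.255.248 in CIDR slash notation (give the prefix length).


Binary: 11111111.11111111.11111111.11111000
Count leading 1s
Prefix: /29


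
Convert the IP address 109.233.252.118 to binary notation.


109 = 01101101
233 = 11101001
252 = 11111100
118 = 01110110
Binary: 01101101.11101001.11111100.01110110


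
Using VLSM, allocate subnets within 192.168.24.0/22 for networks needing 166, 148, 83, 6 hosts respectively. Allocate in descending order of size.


166 hosts -> /24 (254 usable): 192.168.24.0/24
148 hosts -> /24 (254 usable): 192.168.25.0/24
83 hosts -> /25 (126 usable): 192.168.26.0/25
6 hosts -> /29 (6 usable): 192.168.26.128/29
Allocation: 192.168.24.0/24 (166 hosts, 254 usable); 192.168.25.0/24 (148 hosts, 254 usable); 192.168.26.0/25 (83 hosts, 126 usable); 192.168.26.128/29 (6 hosts, 6 usable)


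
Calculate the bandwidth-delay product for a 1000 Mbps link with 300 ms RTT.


BDP = bandwidth * RTT
= 1000 Mbps * 300 ms
= 1000 * 1e6 * 300 / 1000 bits
= 300000000 bits
= 37500000 bytes
= 36621.0938 KB
BDP = 300000000 bits (37500000 bytes)


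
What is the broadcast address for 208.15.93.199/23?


Network: 208.15.92.0/23
Host bits = 9
Set all host bits to 1:
Broadcast: 208.15.93.255


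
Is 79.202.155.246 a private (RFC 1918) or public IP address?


RFC 1918 private ranges:
  10.0.0.0/8 (10.0.0.0 - 10.255.255.255)
  172.16.0.0/12 (172.16.0.0 - 172.31.255.255)
  192.168.0.0/16 (192.168.0.0 - 192.168.255.255)
Public (not in any RFC 1918 range)


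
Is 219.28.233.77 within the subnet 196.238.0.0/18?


Subnet network: 196.238.0.0
Test IP AND mask: 219.28.192.0
No, 219.28.233.77 is not in 196.238.0.0/18


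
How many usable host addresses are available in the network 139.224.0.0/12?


Host bits = 32 - 12 = 20
Total addresses = 2^20 = 1048576
Usable = total - 2 (network and broadcast)
Usable hosts: 1048574


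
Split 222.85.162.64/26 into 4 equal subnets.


New prefix = 26 + 2 = 28
Each subnet has 16 addresses
  222.85.162.64/28
  222.85.162.80/28
  222.85.162.96/28
  222.85.162.112/28
Subnets: 222.85.162.64/28, 222.85.162.80/28, 222.85.162.96/28, 222.85.162.112/28


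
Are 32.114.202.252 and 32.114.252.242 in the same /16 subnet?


Mask: 255.255.0.0
32.114.202.252 AND mask = 32.114.0.0
32.114.252.242 AND mask = 32.114.0.0
Yes, same subnet (32.114.0.0)


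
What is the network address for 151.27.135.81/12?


IP:   10010111.00011011.10000111.01010001
Mask: 11111111.11110000.00000000.00000000
AND operation:
Net:  10010111.00010000.00000000.00000000
Network: 151.16.0.0/12


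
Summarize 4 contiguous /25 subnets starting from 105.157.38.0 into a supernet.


Original prefix: /25
Number of subnets: 4 = 2^2
New prefix = 25 - 2 = 23
Supernet: 105.157.38.0/23


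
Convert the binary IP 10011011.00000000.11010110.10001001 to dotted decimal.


10011011 = 155
00000000 = 0
11010110 = 214
10001001 = 137
IP: 155.0.214.137


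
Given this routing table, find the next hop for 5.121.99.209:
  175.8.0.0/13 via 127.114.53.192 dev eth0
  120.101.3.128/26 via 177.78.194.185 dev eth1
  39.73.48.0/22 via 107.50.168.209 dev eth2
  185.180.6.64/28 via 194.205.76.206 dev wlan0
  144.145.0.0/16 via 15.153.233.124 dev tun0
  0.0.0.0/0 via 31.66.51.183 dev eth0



Longest prefix match for 5.121.99.209:
  /13 175.8.0.0: no
  /26 120.101.3.128: no
  /22 39.73.48.0: no
  /28 185.180.6.64: no
  /16 144.145.0.0: no
  /0 0.0.0.0: MATCH
Selected: next-hop 31.66.51.183 via eth0 (matched /0)


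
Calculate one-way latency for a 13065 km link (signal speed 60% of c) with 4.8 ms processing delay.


Speed = 0.6 * 3e5 km/s = 180000 km/s
Propagation delay = 13065 / 180000 = 0.0726 s = 72.5833 ms
Processing delay = 4.8 ms
Total one-way latency = 77.3833 ms


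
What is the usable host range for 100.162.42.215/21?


Network: 100.162.40.0
Broadcast: 100.162.47.255
First usable = network + 1
Last usable = broadcast - 1
Range: 100.162.40.1 to 100.162.47.254


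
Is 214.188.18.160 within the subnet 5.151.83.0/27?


Subnet network: 5.151.83.0
Test IP AND mask: 214.188.18.160
No, 214.188.18.160 is not in 5.151.83.0/27


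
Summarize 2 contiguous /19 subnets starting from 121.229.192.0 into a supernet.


Original prefix: /19
Number of subnets: 2 = 2^1
New prefix = 19 - 1 = 18
Supernet: 121.229.192.0/18


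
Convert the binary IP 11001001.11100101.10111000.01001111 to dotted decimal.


11001001 = 201
11100101 = 229
10111000 = 184
01001111 = 79
IP: 201.229.184.79


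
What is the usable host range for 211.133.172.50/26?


Network: 211.133.172.0
Broadcast: 211.133.172.63
First usable = network + 1
Last usable = broadcast - 1
Range: 211.133.172.1 to 211.133.172.62


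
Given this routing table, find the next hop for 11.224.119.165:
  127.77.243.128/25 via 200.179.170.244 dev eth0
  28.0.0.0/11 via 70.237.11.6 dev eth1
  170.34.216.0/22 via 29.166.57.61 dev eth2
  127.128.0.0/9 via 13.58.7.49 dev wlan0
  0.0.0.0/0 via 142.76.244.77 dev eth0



Longest prefix match for 11.224.119.165:
  /25 127.77.243.128: no
  /11 28.0.0.0: no
  /22 170.34.216.0: no
  /9 127.128.0.0: no
  /0 0.0.0.0: MATCH
Selected: next-hop 142.76.244.77 via eth0 (matched /0)


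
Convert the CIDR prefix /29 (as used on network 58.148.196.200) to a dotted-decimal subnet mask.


/29 means 29 network bits, 3 host bits
Binary: 11111111111111111111111111111000
Mask: 255.255.255.248


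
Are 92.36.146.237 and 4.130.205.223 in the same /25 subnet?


Mask: 255.255.255.128
92.36.146.237 AND mask = 92.36.146.128
4.130.205.223 AND mask = 4.130.205.128
No, different subnets (92.36.146.128 vs 4.130.205.128)


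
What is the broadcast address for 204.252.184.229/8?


Network: 204.0.0.0/8
Host bits = 24
Set all host bits to 1:
Broadcast: 204.255.255.255


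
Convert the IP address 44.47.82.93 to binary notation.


44 = 00101100
47 = 00101111
82 = 01010010
93 = 01011101
Binary: 00101100.00101111.01010010.01011101


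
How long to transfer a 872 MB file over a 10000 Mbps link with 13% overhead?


Effective throughput = 10000 * (1 - 13/100) = 8700 Mbps
File size in Mb = 872 * 8 = 6976 Mb
Time = 6976 / 8700
Time = 0.8018 seconds


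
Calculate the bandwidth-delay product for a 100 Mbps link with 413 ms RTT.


BDP = bandwidth * RTT
= 100 Mbps * 413 ms
= 100 * 1e6 * 413 / 1000 bits
= 41300000 bits
= 5162500 bytes
= 5041.5039 KB
BDP = 41300000 bits (5162500 bytes)


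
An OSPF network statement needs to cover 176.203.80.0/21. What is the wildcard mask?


Subnet mask: 255.255.248.0
Wildcard = 255.255.255.255 - subnet mask
255 - 255 = 0
255 - 255 = 0
255 - 248 = 7
255 - 0 = 255
Wildcard: 0.0.7.255


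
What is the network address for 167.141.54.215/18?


IP:   10100111.10001101.00110110.11010111
Mask: 11111111.11111111.11000000.00000000
AND operation:
Net:  10100111.10001101.00000000.00000000
Network: 167.141.0.0/18


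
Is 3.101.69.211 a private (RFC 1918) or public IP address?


RFC 1918 private ranges:
  10.0.0.0/8 (10.0.0.0 - 10.255.255.255)
  172.16.0.0/12 (172.16.0.0 - 172.31.255.255)
  192.168.0.0/16 (192.168.0.0 - 192.168.255.255)
Public (not in any RFC 1918 range)


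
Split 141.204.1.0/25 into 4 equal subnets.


New prefix = 25 + 2 = 27
Each subnet has 32 addresses
  141.204.1.0/27
  141.204.1.32/27
  141.204.1.64/27
  141.204.1.96/27
Subnets: 141.204.1.0/27, 141.204.1.32/27, 141.204.1.64/27, 141.204.1.96/27


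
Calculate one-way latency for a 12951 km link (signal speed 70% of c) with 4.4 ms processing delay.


Speed = 0.7 * 3e5 km/s = 210000 km/s
Propagation delay = 12951 / 210000 = 0.0617 s = 61.6714 ms
Processing delay = 4.4 ms
Total one-way latency = 66.0714 ms


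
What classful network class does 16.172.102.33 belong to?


First octet: 16
Binary: 00010000
0xxxxxxx -> Class A (1-126)
Class A, default mask 255.0.0.0 (/8)


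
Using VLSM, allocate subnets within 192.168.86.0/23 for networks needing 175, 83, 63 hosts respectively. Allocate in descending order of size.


175 hosts -> /24 (254 usable): 192.168.86.0/24
83 hosts -> /25 (126 usable): 192.168.87.0/25
63 hosts -> /25 (126 usable): 192.168.87.128/25
Allocation: 192.168.86.0/24 (175 hosts, 254 usable); 192.168.87.0/25 (83 hosts, 126 usable); 192.168.87.128/25 (63 hosts, 126 usable)


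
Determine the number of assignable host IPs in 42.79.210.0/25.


Host bits = 32 - 25 = 7
Total addresses = 2^7 = 128
Usable = total - 2 (network and broadcast)
Usable hosts: 126


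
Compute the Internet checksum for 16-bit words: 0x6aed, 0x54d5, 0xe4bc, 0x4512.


Sum all words (with carry folding):
+ 0x6aed = 0x6aed
+ 0x54d5 = 0xbfc2
+ 0xe4bc = 0xa47f
+ 0x4512 = 0xe991
One's complement: ~0xe991
Checksum = 0x166e


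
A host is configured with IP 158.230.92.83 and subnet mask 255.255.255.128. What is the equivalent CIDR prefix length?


Binary: 11111111.11111111.11111111.10000000
Count leading 1s
Prefix: /25


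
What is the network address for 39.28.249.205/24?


IP:   00100111.00011100.11111001.11001101
Mask: 11111111.11111111.11111111.00000000
AND operation:
Net:  00100111.00011100.11111001.00000000
Network: 39.28.249.0/24


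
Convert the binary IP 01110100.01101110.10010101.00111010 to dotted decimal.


01110100 = 116
01101110 = 110
10010101 = 149
00111010 = 58
IP: 116.110.149.58


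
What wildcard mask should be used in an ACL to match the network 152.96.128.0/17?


Subnet mask: 255.255.128.0
Wildcard = 255.255.255.255 - subnet mask
255 - 255 = 0
255 - 255 = 0
255 - 128 = 127
255 - 0 = 255
Wildcard: 0.0.127.255


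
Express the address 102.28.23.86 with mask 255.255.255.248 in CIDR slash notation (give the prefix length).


Binary: 11111111.11111111.11111111.11111000
Count leading 1s
Prefix: /29


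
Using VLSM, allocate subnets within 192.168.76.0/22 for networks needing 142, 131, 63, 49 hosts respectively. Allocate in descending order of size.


142 hosts -> /24 (254 usable): 192.168.76.0/24
131 hosts -> /24 (254 usable): 192.168.77.0/24
63 hosts -> /25 (126 usable): 192.168.78.0/25
49 hosts -> /26 (62 usable): 192.168.78.128/26
Allocation: 192.168.76.0/24 (142 hosts, 254 usable); 192.168.77.0/24 (131 hosts, 254 usable); 192.168.78.0/25 (63 hosts, 126 usable); 192.168.78.128/26 (49 hosts, 62 usable)


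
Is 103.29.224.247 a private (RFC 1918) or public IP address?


RFC 1918 private ranges:
  10.0.0.0/8 (10.0.0.0 - 10.255.255.255)
  172.16.0.0/12 (172.16.0.0 - 172.31.255.255)
  192.168.0.0/16 (192.168.0.0 - 192.168.255.255)
Public (not in any RFC 1918 range)


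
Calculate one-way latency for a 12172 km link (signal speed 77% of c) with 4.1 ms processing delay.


Speed = 0.77 * 3e5 km/s = 231000 km/s
Propagation delay = 12172 / 231000 = 0.0527 s = 52.6926 ms
Processing delay = 4.1 ms
Total one-way latency = 56.7926 ms


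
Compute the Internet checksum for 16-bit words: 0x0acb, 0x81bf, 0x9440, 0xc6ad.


Sum all words (with carry folding):
+ 0x0acb = 0x0acb
+ 0x81bf = 0x8c8a
+ 0x9440 = 0x20cb
+ 0xc6ad = 0xe778
One's complement: ~0xe778
Checksum = 0x1887


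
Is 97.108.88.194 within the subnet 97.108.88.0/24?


Subnet network: 97.108.88.0
Test IP AND mask: 97.108.88.0
Yes, 97.108.88.194 is in 97.108.88.0/24


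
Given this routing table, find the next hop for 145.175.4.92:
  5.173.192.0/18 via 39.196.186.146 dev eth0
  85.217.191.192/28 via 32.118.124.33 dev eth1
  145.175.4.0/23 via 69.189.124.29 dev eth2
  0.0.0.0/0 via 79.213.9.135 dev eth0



Longest prefix match for 145.175.4.92:
  /18 5.173.192.0: no
  /28 85.217.191.192: no
  /23 145.175.4.0: MATCH
  /0 0.0.0.0: MATCH
Selected: next-hop 69.189.124.29 via eth2 (matched /23)


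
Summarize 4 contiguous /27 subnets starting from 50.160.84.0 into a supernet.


Original prefix: /27
Number of subnets: 4 = 2^2
New prefix = 27 - 2 = 25
Supernet: 50.160.84.0/25


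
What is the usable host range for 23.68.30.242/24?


Network: 23.68.30.0
Broadcast: 23.68.30.255
First usable = network + 1
Last usable = broadcast - 1
Range: 23.68.30.1 to 23.68.30.254


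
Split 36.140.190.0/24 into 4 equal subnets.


New prefix = 24 + 2 = 26
Each subnet has 64 addresses
  36.140.190.0/26
  36.140.190.64/26
  36.140.190.128/26
  36.140.190.192/26
Subnets: 36.140.190.0/26, 36.140.190.64/26, 36.140.190.128/26, 36.140.190.192/26


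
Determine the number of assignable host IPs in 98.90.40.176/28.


Host bits = 32 - 28 = 4
Total addresses = 2^4 = 16
Usable = total - 2 (network and broadcast)
Usable hosts: 14


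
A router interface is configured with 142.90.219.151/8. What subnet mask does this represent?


/8 means 8 network bits, 24 host bits
Binary: 11111111000000000000000000000000
Mask: 255.0.0.0


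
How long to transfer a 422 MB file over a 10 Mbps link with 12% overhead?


Effective throughput = 10 * (1 - 12/100) = 8.8 Mbps
File size in Mb = 422 * 8 = 3376 Mb
Time = 3376 / 8.8
Time = 383.6364 seconds


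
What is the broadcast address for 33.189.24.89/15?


Network: 33.188.0.0/15
Host bits = 17
Set all host bits to 1:
Broadcast: 33.189.255.255


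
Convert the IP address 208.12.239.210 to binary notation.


208 = 11010000
12 = 00001100
239 = 11101111
210 = 11010010
Binary: 11010000.00001100.11101111.11010010


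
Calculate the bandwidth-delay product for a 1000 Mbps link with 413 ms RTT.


BDP = bandwidth * RTT
= 1000 Mbps * 413 ms
= 1000 * 1e6 * 413 / 1000 bits
= 413000000 bits
= 51625000 bytes
= 50415.0391 KB
BDP = 413000000 bits (51625000 bytes)


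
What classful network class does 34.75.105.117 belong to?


First octet: 34
Binary: 00100010
0xxxxxxx -> Class A (1-126)
Class A, default mask 255.0.0.0 (/8)


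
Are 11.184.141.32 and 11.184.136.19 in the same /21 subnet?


Mask: 255.255.248.0
11.184.141.32 AND mask = 11.184.136.0
11.184.136.19 AND mask = 11.184.136.0
Yes, same subnet (11.184.136.0)


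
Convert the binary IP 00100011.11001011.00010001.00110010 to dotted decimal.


00100011 = 35
11001011 = 203
00010001 = 17
00110010 = 50
IP: 35.203.17.50


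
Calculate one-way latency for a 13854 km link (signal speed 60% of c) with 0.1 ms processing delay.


Speed = 0.6 * 3e5 km/s = 180000 km/s
Propagation delay = 13854 / 180000 = 0.077 s = 76.9667 ms
Processing delay = 0.1 ms
Total one-way latency = 77.0667 ms


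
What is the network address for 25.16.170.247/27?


IP:   00011001.00010000.10101010.11110111
Mask: 11111111.11111111.11111111.11100000
AND operation:
Net:  00011001.00010000.10101010.11100000
Network: 25.16.170.224/27


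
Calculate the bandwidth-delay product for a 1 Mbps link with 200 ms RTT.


BDP = bandwidth * RTT
= 1 Mbps * 200 ms
= 1 * 1e6 * 200 / 1000 bits
= 200000 bits
= 25000 bytes
= 24.4141 KB
BDP = 200000 bits (25000 bytes)


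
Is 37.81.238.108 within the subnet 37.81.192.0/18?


Subnet network: 37.81.192.0
Test IP AND mask: 37.81.192.0
Yes, 37.81.238.108 is in 37.81.192.0/18


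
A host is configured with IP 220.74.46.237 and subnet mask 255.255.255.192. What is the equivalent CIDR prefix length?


Binary: 11111111.11111111.11111111.11000000
Count leading 1s
Prefix: /26


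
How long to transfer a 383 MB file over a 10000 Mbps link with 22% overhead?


Effective throughput = 10000 * (1 - 22/100) = 7800 Mbps
File size in Mb = 383 * 8 = 3064 Mb
Time = 3064 / 7800
Time = 0.3928 seconds


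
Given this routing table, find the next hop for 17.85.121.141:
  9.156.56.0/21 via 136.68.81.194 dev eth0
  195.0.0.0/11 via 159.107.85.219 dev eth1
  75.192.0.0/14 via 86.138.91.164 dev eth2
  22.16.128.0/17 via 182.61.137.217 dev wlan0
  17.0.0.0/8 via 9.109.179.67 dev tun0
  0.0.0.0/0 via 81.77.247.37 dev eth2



Longest prefix match for 17.85.121.141:
  /21 9.156.56.0: no
  /11 195.0.0.0: no
  /14 75.192.0.0: no
  /17 22.16.128.0: no
  /8 17.0.0.0: MATCH
  /0 0.0.0.0: MATCH
Selected: next-hop 9.109.179.67 via tun0 (matched /8)


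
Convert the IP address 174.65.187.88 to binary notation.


174 = 10101110
65 = 01000001
187 = 10111011
88 = 01011000
Binary: 10101110.01000001.10111011.01011000


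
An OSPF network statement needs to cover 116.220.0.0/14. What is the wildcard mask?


Subnet mask: 255.252.0.0
Wildcard = 255.255.255.255 - subnet mask
255 - 255 = 0
255 - 252 = 3
255 - 0 = 255
255 - 0 = 255
Wildcard: 0.3.255.255


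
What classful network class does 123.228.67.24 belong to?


First octet: 123
Binary: 01111011
0xxxxxxx -> Class A (1-126)
Class A, default mask 255.0.0.0 (/8)


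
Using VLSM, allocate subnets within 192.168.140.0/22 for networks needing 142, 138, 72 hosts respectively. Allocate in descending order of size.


142 hosts -> /24 (254 usable): 192.168.140.0/24
138 hosts -> /24 (254 usable): 192.168.141.0/24
72 hosts -> /25 (126 usable): 192.168.142.0/25
Allocation: 192.168.140.0/24 (142 hosts, 254 usable); 192.168.141.0/24 (138 hosts, 254 usable); 192.168.142.0/25 (72 hosts, 126 usable)


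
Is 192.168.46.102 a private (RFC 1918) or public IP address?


RFC 1918 private ranges:
  10.0.0.0/8 (10.0.0.0 - 10.255.255.255)
  172.16.0.0/12 (172.16.0.0 - 172.31.255.255)
  192.168.0.0/16 (192.168.0.0 - 192.168.255.255)
Private (in 192.168.0.0/16)


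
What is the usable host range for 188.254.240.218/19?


Network: 188.254.224.0
Broadcast: 188.254.255.255
First usable = network + 1
Last usable = broadcast - 1
Range: 188.254.224.1 to 188.254.255.254


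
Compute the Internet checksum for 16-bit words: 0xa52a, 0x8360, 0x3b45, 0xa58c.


Sum all words (with carry folding):
+ 0xa52a = 0xa52a
+ 0x8360 = 0x288b
+ 0x3b45 = 0x63d0
+ 0xa58c = 0x095d
One's complement: ~0x095d
Checksum = 0xf6a2


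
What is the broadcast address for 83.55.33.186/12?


Network: 83.48.0.0/12
Host bits = 20
Set all host bits to 1:
Broadcast: 83.63.255.255


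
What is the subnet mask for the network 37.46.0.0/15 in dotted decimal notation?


/15 means 15 network bits, 17 host bits
Binary: 11111111111111100000000000000000
Mask: 255.254.0.0


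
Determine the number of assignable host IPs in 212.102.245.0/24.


Host bits = 32 - 24 = 8
Total addresses = 2^8 = 256
Usable = total - 2 (network and broadcast)
Usable hosts: 254


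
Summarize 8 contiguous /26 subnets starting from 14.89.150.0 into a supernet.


Original prefix: /26
Number of subnets: 8 = 2^3
New prefix = 26 - 3 = 23
Supernet: 14.89.150.0/23


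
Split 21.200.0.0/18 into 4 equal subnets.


New prefix = 18 + 2 = 20
Each subnet has 4096 addresses
  21.200.0.0/20
  21.200.16.0/20
  21.200.32.0/20
  21.200.48.0/20
Subnets: 21.200.0.0/20, 21.200.16.0/20, 21.200.32.0/20, 21.200.48.0/20


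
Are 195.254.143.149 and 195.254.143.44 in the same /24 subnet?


Mask: 255.255.255.0
195.254.143.149 AND mask = 195.254.143.0
195.254.143.44 AND mask = 195.254.143.0
Yes, same subnet (195.254.143.0)


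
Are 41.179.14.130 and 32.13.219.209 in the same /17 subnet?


Mask: 255.255.128.0
41.179.14.130 AND mask = 41.179.0.0
32.13.219.209 AND mask = 32.13.128.0
No, different subnets (41.179.0.0 vs 32.13.128.0)


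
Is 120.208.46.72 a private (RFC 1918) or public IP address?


RFC 1918 private ranges:
  10.0.0.0/8 (10.0.0.0 - 10.255.255.255)
  172.16.0.0/12 (172.16.0.0 - 172.31.255.255)
  192.168.0.0/16 (192.168.0.0 - 192.168.255.255)
Public (not in any RFC 1918 range)


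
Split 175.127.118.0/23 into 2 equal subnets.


New prefix = 23 + 1 = 24
Each subnet has 256 addresses
  175.127.118.0/24
  175.127.119.0/24
Subnets: 175.127.118.0/24, 175.127.119.0/24


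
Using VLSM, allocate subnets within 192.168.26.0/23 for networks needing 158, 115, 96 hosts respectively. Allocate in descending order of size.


158 hosts -> /24 (254 usable): 192.168.26.0/24
115 hosts -> /25 (126 usable): 192.168.27.0/25
96 hosts -> /25 (126 usable): 192.168.27.128/25
Allocation: 192.168.26.0/24 (158 hosts, 254 usable); 192.168.27.0/25 (115 hosts, 126 usable); 192.168.27.128/25 (96 hosts, 126 usable)


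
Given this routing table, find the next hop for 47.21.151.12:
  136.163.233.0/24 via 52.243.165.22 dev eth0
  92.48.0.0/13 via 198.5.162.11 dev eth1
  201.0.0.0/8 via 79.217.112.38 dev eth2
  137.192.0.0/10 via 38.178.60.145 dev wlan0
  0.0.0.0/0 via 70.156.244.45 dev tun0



Longest prefix match for 47.21.151.12:
  /24 136.163.233.0: no
  /13 92.48.0.0: no
  /8 201.0.0.0: no
  /10 137.192.0.0: no
  /0 0.0.0.0: MATCH
Selected: next-hop 70.156.244.45 via tun0 (matched /0)


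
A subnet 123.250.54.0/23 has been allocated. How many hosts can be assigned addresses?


Host bits = 32 - 23 = 9
Total addresses = 2^9 = 512
Usable = total - 2 (network and broadcast)
Usable hosts: 510


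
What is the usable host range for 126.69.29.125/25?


Network: 126.69.29.0
Broadcast: 126.69.29.127
First usable = network + 1
Last usable = broadcast - 1
Range: 126.69.29.1 to 126.69.29.126


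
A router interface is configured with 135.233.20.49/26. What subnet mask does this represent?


/26 means 26 network bits, 6 host bits
Binary: 11111111111111111111111111000000
Mask: 255.255.255.192


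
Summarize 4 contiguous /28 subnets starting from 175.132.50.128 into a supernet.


Original prefix: /28
Number of subnets: 4 = 2^2
New prefix = 28 - 2 = 26
Supernet: 175.132.50.128/26


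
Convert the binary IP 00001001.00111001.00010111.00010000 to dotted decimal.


00001001 = 9
00111001 = 57
00010111 = 23
00010000 = 16
IP: 9.57.23.16


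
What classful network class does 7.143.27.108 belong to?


First octet: 7
Binary: 00000111
0xxxxxxx -> Class A (1-126)
Class A, default mask 255.0.0.0 (/8)


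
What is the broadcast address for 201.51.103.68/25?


Network: 201.51.103.0/25
Host bits = 7
Set all host bits to 1:
Broadcast: 201.51.103.127


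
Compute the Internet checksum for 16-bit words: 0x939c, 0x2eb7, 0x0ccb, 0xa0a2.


Sum all words (with carry folding):
+ 0x939c = 0x939c
+ 0x2eb7 = 0xc253
+ 0x0ccb = 0xcf1e
+ 0xa0a2 = 0x6fc1
One's complement: ~0x6fc1
Checksum = 0x903e


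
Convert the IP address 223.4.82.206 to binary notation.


223 = 11011111
4 = 00000100
82 = 01010010
206 = 11001110
Binary: 11011111.00000100.01010010.11001110


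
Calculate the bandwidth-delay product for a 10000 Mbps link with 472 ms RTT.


BDP = bandwidth * RTT
= 10000 Mbps * 472 ms
= 10000 * 1e6 * 472 / 1000 bits
= 4720000000 bits
= 590000000 bytes
= 576171.875 KB
BDP = 4720000000 bits (590000000 bytes)


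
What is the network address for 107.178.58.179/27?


IP:   01101011.10110010.00111010.10110011
Mask: 11111111.11111111.11111111.11100000
AND operation:
Net:  01101011.10110010.00111010.10100000
Network: 107.178.58.160/27


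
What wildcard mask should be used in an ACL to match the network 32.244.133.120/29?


Subnet mask: 255.255.255.248
Wildcard = 255.255.255.255 - subnet mask
255 - 255 = 0
255 - 255 = 0
255 - 255 = 0
255 - 248 = 7
Wildcard: 0.0.0.7


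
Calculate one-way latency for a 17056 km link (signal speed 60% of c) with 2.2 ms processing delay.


Speed = 0.6 * 3e5 km/s = 180000 km/s
Propagation delay = 17056 / 180000 = 0.0948 s = 94.7556 ms
Processing delay = 2.2 ms
Total one-way latency = 96.9556 ms


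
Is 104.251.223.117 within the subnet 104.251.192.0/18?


Subnet network: 104.251.192.0
Test IP AND mask: 104.251.192.0
Yes, 104.251.223.117 is in 104.251.192.0/18


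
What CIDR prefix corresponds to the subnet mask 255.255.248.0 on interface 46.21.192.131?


Binary: 11111111.11111111.11111000.00000000
Count leading 1s
Prefix: /21


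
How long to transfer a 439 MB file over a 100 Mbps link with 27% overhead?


Effective throughput = 100 * (1 - 27/100) = 73 Mbps
File size in Mb = 439 * 8 = 3512 Mb
Time = 3512 / 73
Time = 48.1096 seconds


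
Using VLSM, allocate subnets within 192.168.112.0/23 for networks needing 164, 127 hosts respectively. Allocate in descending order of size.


164 hosts -> /24 (254 usable): 192.168.112.0/24
127 hosts -> /24 (254 usable): 192.168.113.0/24
Allocation: 192.168.112.0/24 (164 hosts, 254 usable); 192.168.113.0/24 (127 hosts, 254 usable)


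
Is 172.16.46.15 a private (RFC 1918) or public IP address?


RFC 1918 private ranges:
  10.0.0.0/8 (10.0.0.0 - 10.255.255.255)
  172.16.0.0/12 (172.16.0.0 - 172.31.255.255)
  192.168.0.0/16 (192.168.0.0 - 192.168.255.255)
Private (in 172.16.0.0/12)


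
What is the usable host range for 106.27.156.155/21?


Network: 106.27.152.0
Broadcast: 106.27.159.255
First usable = network + 1
Last usable = broadcast - 1
Range: 106.27.152.1 to 106.27.159.254


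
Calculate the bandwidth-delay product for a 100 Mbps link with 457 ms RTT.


BDP = bandwidth * RTT
= 100 Mbps * 457 ms
= 100 * 1e6 * 457 / 1000 bits
= 45700000 bits
= 5712500 bytes
= 5578.6133 KB
BDP = 45700000 bits (5712500 bytes)


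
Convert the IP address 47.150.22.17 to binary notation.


47 = 00101111
150 = 10010110
22 = 00010110
17 = 00010001
Binary: 00101111.10010110.00010110.00010001


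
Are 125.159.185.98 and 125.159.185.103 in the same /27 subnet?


Mask: 255.255.255.224
125.159.185.98 AND mask = 125.159.185.96
125.159.185.103 AND mask = 125.159.185.96
Yes, same subnet (125.159.185.96)


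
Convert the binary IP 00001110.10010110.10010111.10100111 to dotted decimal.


00001110 = 14
10010110 = 150
10010111 = 151
10100111 = 167
IP: 14.150.151.167


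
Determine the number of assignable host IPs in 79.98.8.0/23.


Host bits = 32 - 23 = 9
Total addresses = 2^9 = 512
Usable = total - 2 (network and broadcast)
Usable hosts: 510


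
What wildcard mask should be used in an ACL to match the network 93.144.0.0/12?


Subnet mask: 255.240.0.0
Wildcard = 255.255.255.255 - subnet mask
255 - 255 = 0
255 - 240 = 15
255 - 0 = 255
255 - 0 = 255
Wildcard: 0.15.255.255


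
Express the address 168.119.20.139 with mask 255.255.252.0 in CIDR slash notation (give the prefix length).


Binary: 11111111.11111111.11111100.00000000
Count leading 1s
Prefix: /22


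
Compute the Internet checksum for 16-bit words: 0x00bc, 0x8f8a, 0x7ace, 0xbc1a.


Sum all words (with carry folding):
+ 0x00bc = 0x00bc
+ 0x8f8a = 0x9046
+ 0x7ace = 0x0b15
+ 0xbc1a = 0xc72f
One's complement: ~0xc72f
Checksum = 0x38d0


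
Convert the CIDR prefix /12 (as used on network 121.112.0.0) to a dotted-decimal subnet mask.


/12 means 12 network bits, 20 host bits
Binary: 11111111111100000000000000000000
Mask: 255.240.0.0


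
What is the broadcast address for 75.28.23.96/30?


Network: 75.28.23.96/30
Host bits = 2
Set all host bits to 1:
Broadcast: 75.28.23.99


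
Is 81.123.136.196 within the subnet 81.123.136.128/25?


Subnet network: 81.123.136.128
Test IP AND mask: 81.123.136.128
Yes, 81.123.136.196 is in 81.123.136.128/25


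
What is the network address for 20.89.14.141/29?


IP:   00010100.01011001.00001110.10001101
Mask: 11111111.11111111.11111111.11111000
AND operation:
Net:  00010100.01011001.00001110.10001000
Network: 20.89.14.136/29


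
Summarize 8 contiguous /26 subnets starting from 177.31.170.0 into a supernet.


Original prefix: /26
Number of subnets: 8 = 2^3
New prefix = 26 - 3 = 23
Supernet: 177.31.170.0/23


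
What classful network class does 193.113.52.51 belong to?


First octet: 193
Binary: 11000001
110xxxxx -> Class C (192-223)
Class C, default mask 255.255.255.0 (/24)


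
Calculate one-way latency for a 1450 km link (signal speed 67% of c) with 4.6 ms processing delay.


Speed = 0.67 * 3e5 km/s = 201000 km/s
Propagation delay = 1450 / 201000 = 0.0072 s = 7.2139 ms
Processing delay = 4.6 ms
Total one-way latency = 11.8139 ms


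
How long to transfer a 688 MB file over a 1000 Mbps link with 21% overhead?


Effective throughput = 1000 * (1 - 21/100) = 790 Mbps
File size in Mb = 688 * 8 = 5504 Mb
Time = 5504 / 790
Time = 6.9671 seconds


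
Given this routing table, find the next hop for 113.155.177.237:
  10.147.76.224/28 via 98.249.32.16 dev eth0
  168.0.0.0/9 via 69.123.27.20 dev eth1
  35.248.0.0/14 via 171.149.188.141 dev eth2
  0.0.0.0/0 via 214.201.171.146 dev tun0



Longest prefix match for 113.155.177.237:
  /28 10.147.76.224: no
  /9 168.0.0.0: no
  /14 35.248.0.0: no
  /0 0.0.0.0: MATCH
Selected: next-hop 214.201.171.146 via tun0 (matched /0)


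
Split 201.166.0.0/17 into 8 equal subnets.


New prefix = 17 + 3 = 20
Each subnet has 4096 addresses
  201.166.0.0/20
  201.166.16.0/20
  201.166.32.0/20
  201.166.48.0/20
  201.166.64.0/20
  201.166.80.0/20
  201.166.96.0/20
  201.166.112.0/20
Subnets: 201.166.0.0/20, 201.166.16.0/20, 201.166.32.0/20, 201.166.48.0/20, 201.166.64.0/20, 201.166.80.0/20, 201.166.96.0/20, 201.166.112.0/20


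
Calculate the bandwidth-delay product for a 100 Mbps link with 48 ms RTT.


BDP = bandwidth * RTT
= 100 Mbps * 48 ms
= 100 * 1e6 * 48 / 1000 bits
= 4800000 bits
= 600000 bytes
= 585.9375 KB
BDP = 4800000 bits (600000 bytes)


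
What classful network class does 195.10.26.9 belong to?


First octet: 195
Binary: 11000011
110xxxxx -> Class C (192-223)
Class C, default mask 255.255.255.0 (/24)


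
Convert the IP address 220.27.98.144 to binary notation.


220 = 11011100
27 = 00011011
98 = 01100010
144 = 10010000
Binary: 11011100.00011011.01100010.10010000


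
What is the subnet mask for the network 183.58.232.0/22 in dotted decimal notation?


/22 means 22 network bits, 10 host bits
Binary: 11111111111111111111110000000000
Mask: 255.255.252.0


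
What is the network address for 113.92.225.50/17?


IP:   01110001.01011100.11100001.00110010
Mask: 11111111.11111111.10000000.00000000
AND operation:
Net:  01110001.01011100.10000000.00000000
Network: 113.92.128.0/17


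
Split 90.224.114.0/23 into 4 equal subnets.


New prefix = 23 + 2 = 25
Each subnet has 128 addresses
  90.224.114.0/25
  90.224.114.128/25
  90.224.115.0/25
  90.224.115.128/25
Subnets: 90.224.114.0/25, 90.224.114.128/25, 90.224.115.0/25, 90.224.115.128/25


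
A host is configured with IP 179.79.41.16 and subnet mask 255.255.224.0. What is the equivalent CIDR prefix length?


Binary: 11111111.11111111.11100000.00000000
Count leading 1s
Prefix: /19


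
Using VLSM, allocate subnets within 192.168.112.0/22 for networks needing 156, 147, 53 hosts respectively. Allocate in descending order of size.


156 hosts -> /24 (254 usable): 192.168.112.0/24
147 hosts -> /24 (254 usable): 192.168.113.0/24
53 hosts -> /26 (62 usable): 192.168.114.0/26
Allocation: 192.168.112.0/24 (156 hosts, 254 usable); 192.168.113.0/24 (147 hosts, 254 usable); 192.168.114.0/26 (53 hosts, 62 usable)


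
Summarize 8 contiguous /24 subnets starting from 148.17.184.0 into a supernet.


Original prefix: /24
Number of subnets: 8 = 2^3
New prefix = 24 - 3 = 21
Supernet: 148.17.184.0/21


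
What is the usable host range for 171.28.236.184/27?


Network: 171.28.236.160
Broadcast: 171.28.236.191
First usable = network + 1
Last usable = broadcast - 1
Range: 171.28.236.161 to 171.28.236.190


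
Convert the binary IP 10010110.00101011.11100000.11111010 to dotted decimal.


10010110 = 150
00101011 = 43
11100000 = 224
11111010 = 250
IP: 150.43.224.250


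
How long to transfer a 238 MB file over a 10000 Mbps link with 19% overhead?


Effective throughput = 10000 * (1 - 19/100) = 8100.0 Mbps
File size in Mb = 238 * 8 = 1904 Mb
Time = 1904 / 8100.0
Time = 0.2351 seconds


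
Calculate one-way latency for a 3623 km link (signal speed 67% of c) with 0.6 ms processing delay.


Speed = 0.67 * 3e5 km/s = 201000 km/s
Propagation delay = 3623 / 201000 = 0.018 s = 18.0249 ms
Processing delay = 0.6 ms
Total one-way latency = 18.6249 ms


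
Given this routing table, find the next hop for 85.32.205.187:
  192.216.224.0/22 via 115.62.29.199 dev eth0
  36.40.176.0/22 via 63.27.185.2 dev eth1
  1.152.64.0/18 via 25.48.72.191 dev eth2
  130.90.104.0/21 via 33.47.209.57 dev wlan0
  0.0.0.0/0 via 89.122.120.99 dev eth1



Longest prefix match for 85.32.205.187:
  /22 192.216.224.0: no
  /22 36.40.176.0: no
  /18 1.152.64.0: no
  /21 130.90.104.0: no
  /0 0.0.0.0: MATCH
Selected: next-hop 89.122.120.99 via eth1 (matched /0)


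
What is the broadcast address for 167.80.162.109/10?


Network: 167.64.0.0/10
Host bits = 22
Set all host bits to 1:
Broadcast: 167.127.255.255


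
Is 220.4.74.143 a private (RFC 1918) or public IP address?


RFC 1918 private ranges:
  10.0.0.0/8 (10.0.0.0 - 10.255.255.255)
  172.16.0.0/12 (172.16.0.0 - 172.31.255.255)
  192.168.0.0/16 (192.168.0.0 - 192.168.255.255)
Public (not in any RFC 1918 range)


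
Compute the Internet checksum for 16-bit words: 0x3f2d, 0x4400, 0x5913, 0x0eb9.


Sum all words (with carry folding):
+ 0x3f2d = 0x3f2d
+ 0x4400 = 0x832d
+ 0x5913 = 0xdc40
+ 0x0eb9 = 0xeaf9
One's complement: ~0xeaf9
Checksum = 0x1506


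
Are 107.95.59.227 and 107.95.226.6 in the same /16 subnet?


Mask: 255.255.0.0
107.95.59.227 AND mask = 107.95.0.0
107.95.226.6 AND mask = 107.95.0.0
Yes, same subnet (107.95.0.0)


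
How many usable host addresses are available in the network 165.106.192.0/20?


Host bits = 32 - 20 = 12
Total addresses = 2^12 = 4096
Usable = total - 2 (network and broadcast)
Usable hosts: 4094


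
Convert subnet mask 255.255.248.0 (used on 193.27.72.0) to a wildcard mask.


Subnet mask: 255.255.248.0
Wildcard = 255.255.255.255 - subnet mask
255 - 255 = 0
255 - 255 = 0
255 - 248 = 7
255 - 0 = 255
Wildcard: 0.0.7.255


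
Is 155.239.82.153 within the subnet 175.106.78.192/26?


Subnet network: 175.106.78.192
Test IP AND mask: 155.239.82.128
No, 155.239.82.153 is not in 175.106.78.192/26


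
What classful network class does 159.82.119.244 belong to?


First octet: 159
Binary: 10011111
10xxxxxx -> Class B (128-191)
Class B, default mask 255.255.0.0 (/16)


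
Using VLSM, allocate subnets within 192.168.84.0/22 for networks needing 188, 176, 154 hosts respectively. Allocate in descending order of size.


188 hosts -> /24 (254 usable): 192.168.84.0/24
176 hosts -> /24 (254 usable): 192.168.85.0/24
154 hosts -> /24 (254 usable): 192.168.86.0/24
Allocation: 192.168.84.0/24 (188 hosts, 254 usable); 192.168.85.0/24 (176 hosts, 254 usable); 192.168.86.0/24 (154 hosts, 254 usable)


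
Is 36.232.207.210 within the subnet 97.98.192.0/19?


Subnet network: 97.98.192.0
Test IP AND mask: 36.232.192.0
No, 36.232.207.210 is not in 97.98.192.0/19


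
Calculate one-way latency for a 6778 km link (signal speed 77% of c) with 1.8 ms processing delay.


Speed = 0.77 * 3e5 km/s = 231000 km/s
Propagation delay = 6778 / 231000 = 0.0293 s = 29.342 ms
Processing delay = 1.8 ms
Total one-way latency = 31.142 ms


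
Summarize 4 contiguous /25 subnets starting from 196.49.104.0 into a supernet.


Original prefix: /25
Number of subnets: 4 = 2^2
New prefix = 25 - 2 = 23
Supernet: 196.49.104.0/23


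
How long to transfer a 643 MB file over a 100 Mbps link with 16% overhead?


Effective throughput = 100 * (1 - 16/100) = 84 Mbps
File size in Mb = 643 * 8 = 5144 Mb
Time = 5144 / 84
Time = 61.2381 seconds


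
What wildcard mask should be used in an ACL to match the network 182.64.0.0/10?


Subnet mask: 255.192.0.0
Wildcard = 255.255.255.255 - subnet mask
255 - 255 = 0
255 - 192 = 63
255 - 0 = 255
255 - 0 = 255
Wildcard: 0.63.255.255


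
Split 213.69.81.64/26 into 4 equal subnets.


New prefix = 26 + 2 = 28
Each subnet has 16 addresses
  213.69.81.64/28
  213.69.81.80/28
  213.69.81.96/28
  213.69.81.112/28
Subnets: 213.69.81.64/28, 213.69.81.80/28, 213.69.81.96/28, 213.69.81.112/28


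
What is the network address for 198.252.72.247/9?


IP:   11000110.11111100.01001000.11110111
Mask: 11111111.10000000.00000000.00000000
AND operation:
Net:  11000110.10000000.00000000.00000000
Network: 198.128.0.0/9


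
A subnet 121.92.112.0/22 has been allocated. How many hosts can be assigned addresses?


Host bits = 32 - 22 = 10
Total addresses = 2^10 = 1024
Usable = total - 2 (network and broadcast)
Usable hosts: 1022


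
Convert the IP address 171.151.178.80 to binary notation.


171 = 10101011
151 = 10010111
178 = 10110010
80 = 01010000
Binary: 10101011.10010111.10110010.01010000


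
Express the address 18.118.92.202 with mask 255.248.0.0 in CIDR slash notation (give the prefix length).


Binary: 11111111.11111000.00000000.00000000
Count leading 1s
Prefix: /13


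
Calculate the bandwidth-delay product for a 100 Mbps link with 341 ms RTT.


BDP = bandwidth * RTT
= 100 Mbps * 341 ms
= 100 * 1e6 * 341 / 1000 bits
= 34100000 bits
= 4262500 bytes
= 4162.5977 KB
BDP = 34100000 bits (4262500 bytes)


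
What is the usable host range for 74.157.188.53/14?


Network: 74.156.0.0
Broadcast: 74.159.255.255
First usable = network + 1
Last usable = broadcast - 1
Range: 74.156.0.1 to 74.159.255.254


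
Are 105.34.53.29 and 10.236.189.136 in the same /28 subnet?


Mask: 255.255.255.240
105.34.53.29 AND mask = 105.34.53.16
10.236.189.136 AND mask = 10.236.189.128
No, different subnets (105.34.53.16 vs 10.236.189.128)


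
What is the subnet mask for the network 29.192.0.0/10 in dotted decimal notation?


/10 means 10 network bits, 22 host bits
Binary: 11111111110000000000000000000000
Mask: 255.192.0.0


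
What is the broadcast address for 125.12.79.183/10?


Network: 125.0.0.0/10
Host bits = 22
Set all host bits to 1:
Broadcast: 125.63.255.255


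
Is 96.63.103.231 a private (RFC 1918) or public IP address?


RFC 1918 private ranges:
  10.0.0.0/8 (10.0.0.0 - 10.255.255.255)
  172.16.0.0/12 (172.16.0.0 - 172.31.255.255)
  192.168.0.0/16 (192.168.0.0 - 192.168.255.255)
Public (not in any RFC 1918 range)


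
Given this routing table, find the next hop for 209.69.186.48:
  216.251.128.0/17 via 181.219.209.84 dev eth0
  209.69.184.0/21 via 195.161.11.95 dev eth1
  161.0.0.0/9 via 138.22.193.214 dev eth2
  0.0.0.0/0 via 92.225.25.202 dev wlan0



Longest prefix match for 209.69.186.48:
  /17 216.251.128.0: no
  /21 209.69.184.0: MATCH
  /9 161.0.0.0: no
  /0 0.0.0.0: MATCH
Selected: next-hop 195.161.11.95 via eth1 (matched /21)


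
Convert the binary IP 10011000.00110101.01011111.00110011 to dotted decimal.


10011000 = 152
00110101 = 53
01011111 = 95
00110011 = 51
IP: 152.53.95.51


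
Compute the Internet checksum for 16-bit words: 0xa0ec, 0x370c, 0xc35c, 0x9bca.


Sum all words (with carry folding):
+ 0xa0ec = 0xa0ec
+ 0x370c = 0xd7f8
+ 0xc35c = 0x9b55
+ 0x9bca = 0x3720
One's complement: ~0x3720
Checksum = 0xc8df


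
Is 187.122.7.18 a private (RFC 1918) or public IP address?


RFC 1918 private ranges:
  10.0.0.0/8 (10.0.0.0 - 10.255.255.255)
  172.16.0.0/12 (172.16.0.0 - 172.31.255.255)
  192.168.0.0/16 (192.168.0.0 - 192.168.255.255)
Public (not in any RFC 1918 range)


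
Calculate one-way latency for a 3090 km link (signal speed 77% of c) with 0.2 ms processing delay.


Speed = 0.77 * 3e5 km/s = 231000 km/s
Propagation delay = 3090 / 231000 = 0.0134 s = 13.3766 ms
Processing delay = 0.2 ms
Total one-way latency = 13.5766 ms


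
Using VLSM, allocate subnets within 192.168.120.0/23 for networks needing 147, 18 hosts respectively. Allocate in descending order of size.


147 hosts -> /24 (254 usable): 192.168.120.0/24
18 hosts -> /27 (30 usable): 192.168.121.0/27
Allocation: 192.168.120.0/24 (147 hosts, 254 usable); 192.168.121.0/27 (18 hosts, 30 usable)


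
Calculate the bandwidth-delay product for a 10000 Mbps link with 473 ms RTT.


BDP = bandwidth * RTT
= 10000 Mbps * 473 ms
= 10000 * 1e6 * 473 / 1000 bits
= 4730000000 bits
= 591250000 bytes
= 577392.5781 KB
BDP = 4730000000 bits (591250000 bytes)


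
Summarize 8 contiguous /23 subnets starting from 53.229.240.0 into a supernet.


Original prefix: /23
Number of subnets: 8 = 2^3
New prefix = 23 - 3 = 20
Supernet: 53.229.240.0/20
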